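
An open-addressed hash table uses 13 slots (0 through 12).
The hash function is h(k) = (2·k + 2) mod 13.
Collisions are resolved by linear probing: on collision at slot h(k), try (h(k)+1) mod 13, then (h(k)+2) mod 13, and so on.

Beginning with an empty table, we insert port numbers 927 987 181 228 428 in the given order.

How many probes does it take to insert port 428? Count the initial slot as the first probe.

927 hashes to 10; slot 10 is free → place at 10.
987 hashes to 0; slot 0 is free → place at 0.
181 hashes to 0; 0 taken → place at 1.
228 hashes to 3; slot 3 is free → place at 3.
428 hashes to 0; 0,1 taken → place at 2.
Table: [987, 181, 428, 228, —, —, —, —, —, —, 927, —, —]

3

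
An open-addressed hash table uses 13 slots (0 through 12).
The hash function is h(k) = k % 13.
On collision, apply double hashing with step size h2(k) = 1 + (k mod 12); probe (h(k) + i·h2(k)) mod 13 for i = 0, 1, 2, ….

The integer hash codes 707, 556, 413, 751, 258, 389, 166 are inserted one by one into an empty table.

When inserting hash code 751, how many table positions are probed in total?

3

Insert 707: h=5, slot 5 empty -> index 5.
Insert 556: h=10, slot 10 empty -> index 10.
Insert 413: h=10, h2=6, slot 10 occupied -> index 3.
Insert 751: h=10, h2=8, slots 10,5 occupied -> index 0.
Insert 258: h=11, slot 11 empty -> index 11.
Insert 389: h=12, slot 12 empty -> index 12.
Insert 166: h=10, h2=11, slot 10 occupied -> index 8.
Table: [751, ∅, ∅, 413, ∅, 707, ∅, ∅, 166, ∅, 556, 258, 389]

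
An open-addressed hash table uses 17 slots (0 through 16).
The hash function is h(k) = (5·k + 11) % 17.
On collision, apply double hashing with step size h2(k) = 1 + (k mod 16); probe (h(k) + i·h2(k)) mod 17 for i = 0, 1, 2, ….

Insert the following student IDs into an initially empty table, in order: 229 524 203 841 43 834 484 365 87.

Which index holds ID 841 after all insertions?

10

229: h=0 -> slot 0
524: h=13 -> slot 13
203: h=6 -> slot 6
841: h=0, h2=10, probe 0,10 -> slot 10
43: h=5 -> slot 5
834: h=16 -> slot 16
484: h=0, h2=5, probe 0,5,10,15 -> slot 15
365: h=0, h2=14, probe 0,14 -> slot 14
87: h=4 -> slot 4
Table: [229, _, _, _, 87, 43, 203, _, _, _, 841, _, _, 524, 365, 484, 834]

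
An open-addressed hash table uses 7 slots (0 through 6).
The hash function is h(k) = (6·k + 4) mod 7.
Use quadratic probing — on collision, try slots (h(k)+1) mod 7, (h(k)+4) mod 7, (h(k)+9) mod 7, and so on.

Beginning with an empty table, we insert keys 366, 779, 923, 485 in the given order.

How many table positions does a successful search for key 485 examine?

366 hashes to 2; slot 2 is free → place at 2.
779 hashes to 2; 2 taken → place at 3.
923 hashes to 5; slot 5 is free → place at 5.
485 hashes to 2; 2,3 taken → place at 6.
Table: [_, _, 366, 779, _, 923, 485]
Lookup 485: h=2, probe 2,3,6 → found at 6.

3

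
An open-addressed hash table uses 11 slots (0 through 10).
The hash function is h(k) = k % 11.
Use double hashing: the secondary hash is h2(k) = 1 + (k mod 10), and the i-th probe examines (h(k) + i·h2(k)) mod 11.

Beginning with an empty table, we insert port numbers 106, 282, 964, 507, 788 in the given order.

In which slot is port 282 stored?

106 hashes to 7; slot 7 is free -> place at 7.
282 hashes to 7, h2=3; 7 taken -> place at 10.
964 hashes to 7, h2=5; 7 taken -> place at 1.
507 hashes to 1, h2=8; 1 taken -> place at 9.
788 hashes to 7, h2=9; 7 taken -> place at 5.
Table: [_, 964, _, _, _, 788, _, 106, _, 507, 282]

10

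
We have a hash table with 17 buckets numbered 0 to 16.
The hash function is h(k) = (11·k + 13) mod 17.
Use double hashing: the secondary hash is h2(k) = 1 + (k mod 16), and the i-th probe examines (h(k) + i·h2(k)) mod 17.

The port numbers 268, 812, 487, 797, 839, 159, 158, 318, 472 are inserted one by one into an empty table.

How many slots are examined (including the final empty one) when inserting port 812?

Insert 268: h=3, slot 3 empty => index 3.
Insert 812: h=3, h2=13, slot 3 occupied => index 16.
Insert 487: h=15, slot 15 empty => index 15.
Insert 797: h=8, slot 8 empty => index 8.
Insert 839: h=11, slot 11 empty => index 11.
Insert 159: h=11, h2=16, slot 11 occupied => index 10.
Insert 158: h=0, slot 0 empty => index 0.
Insert 318: h=9, slot 9 empty => index 9.
Insert 472: h=3, h2=9, slot 3 occupied => index 12.
Table: [158, ., ., 268, ., ., ., ., 797, 318, 159, 839, 472, ., ., 487, 812]

2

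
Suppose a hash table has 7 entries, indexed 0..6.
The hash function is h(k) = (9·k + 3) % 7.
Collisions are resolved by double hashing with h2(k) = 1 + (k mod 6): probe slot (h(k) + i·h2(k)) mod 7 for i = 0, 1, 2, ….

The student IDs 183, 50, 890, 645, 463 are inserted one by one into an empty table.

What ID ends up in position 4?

183 hashes to 5; slot 5 is free -> place at 5.
50 hashes to 5, h2=3; 5 taken -> place at 1.
890 hashes to 5, h2=3; 5,1 taken -> place at 4.
645 hashes to 5, h2=4; 5 taken -> place at 2.
463 hashes to 5, h2=2; 5 taken -> place at 0.
Table: [463, 50, 645, ∅, 890, 183, ∅]

890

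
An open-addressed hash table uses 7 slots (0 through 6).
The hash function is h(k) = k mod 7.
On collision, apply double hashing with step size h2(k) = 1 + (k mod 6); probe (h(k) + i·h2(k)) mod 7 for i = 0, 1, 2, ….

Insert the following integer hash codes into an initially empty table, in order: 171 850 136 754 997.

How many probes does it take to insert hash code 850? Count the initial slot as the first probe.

2

171: h=3 -> slot 3
850: h=3, h2=5, probe 3,1 -> slot 1
136: h=3, h2=5, probe 3,1,6 -> slot 6
754: h=5 -> slot 5
997: h=3, h2=2, probe 3,5,0 -> slot 0
Table: [997, 850, —, 171, —, 754, 136]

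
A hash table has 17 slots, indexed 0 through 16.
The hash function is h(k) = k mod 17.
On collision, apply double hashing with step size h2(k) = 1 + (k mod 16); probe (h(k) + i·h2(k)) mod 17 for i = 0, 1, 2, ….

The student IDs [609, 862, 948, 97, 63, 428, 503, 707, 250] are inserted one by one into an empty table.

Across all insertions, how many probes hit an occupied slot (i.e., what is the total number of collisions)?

Insert 609: h=14, slot 14 empty => index 14.
Insert 862: h=12, slot 12 empty => index 12.
Insert 948: h=13, slot 13 empty => index 13.
Insert 97: h=12, h2=2, slots 12,14 occupied => index 16.
Insert 63: h=12, h2=16, slot 12 occupied => index 11.
Insert 428: h=3, slot 3 empty => index 3.
Insert 503: h=10, slot 10 empty => index 10.
Insert 707: h=10, h2=4, slots 10,14 occupied => index 1.
Insert 250: h=12, h2=11, slot 12 occupied => index 6.
Table: [—, 707, —, 428, —, —, 250, —, —, —, 503, 63, 862, 948, 609, —, 97]

6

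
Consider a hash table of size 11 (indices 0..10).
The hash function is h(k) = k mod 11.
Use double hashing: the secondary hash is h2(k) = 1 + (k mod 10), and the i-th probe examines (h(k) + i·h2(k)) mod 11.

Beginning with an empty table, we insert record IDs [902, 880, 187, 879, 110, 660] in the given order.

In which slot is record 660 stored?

3

902: h=0 => slot 0
880: h=0, h2=1, probe 0,1 => slot 1
187: h=0, h2=8, probe 0,8 => slot 8
879: h=10 => slot 10
110: h=0, h2=1, probe 0,1,2 => slot 2
660: h=0, h2=1, probe 0,1,2,3 => slot 3
Table: [902, 880, 110, 660, -, -, -, -, 187, -, 879]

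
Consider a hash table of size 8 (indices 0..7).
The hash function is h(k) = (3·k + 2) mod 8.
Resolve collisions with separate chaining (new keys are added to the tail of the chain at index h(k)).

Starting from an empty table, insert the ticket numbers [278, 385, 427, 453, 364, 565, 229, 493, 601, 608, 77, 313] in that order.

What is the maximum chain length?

Insert 278: h=4, bucket 4 empty → new chain.
Insert 385: h=5, bucket 5 empty → new chain.
Insert 427: h=3, bucket 3 empty → new chain.
Insert 453: h=1, bucket 1 empty → new chain.
Insert 364: h=6, bucket 6 empty → new chain.
Insert 565: h=1, bucket 1 nonempty → append to chain.
Insert 229: h=1, bucket 1 nonempty → append to chain.
Insert 493: h=1, bucket 1 nonempty → append to chain.
Insert 601: h=5, bucket 5 nonempty → append to chain.
Insert 608: h=2, bucket 2 empty → new chain.
Insert 77: h=1, bucket 1 nonempty → append to chain.
Insert 313: h=5, bucket 5 nonempty → append to chain.
Final buckets:
0: -
1: 453 -> 565 -> 229 -> 493 -> 77
2: 608
3: 427
4: 278
5: 385 -> 601 -> 313
6: 364
7: -

5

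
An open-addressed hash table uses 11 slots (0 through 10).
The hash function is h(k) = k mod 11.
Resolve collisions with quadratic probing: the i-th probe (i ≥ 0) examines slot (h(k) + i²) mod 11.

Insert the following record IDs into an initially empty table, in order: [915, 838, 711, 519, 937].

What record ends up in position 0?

937

915 hashes to 2; slot 2 is free -> place at 2.
838 hashes to 2; 2 taken -> place at 3.
711 hashes to 7; slot 7 is free -> place at 7.
519 hashes to 2; 2,3 taken -> place at 6.
937 hashes to 2; 2,3,6 taken -> place at 0.
Table: [937, -, 915, 838, -, -, 519, 711, -, -, -]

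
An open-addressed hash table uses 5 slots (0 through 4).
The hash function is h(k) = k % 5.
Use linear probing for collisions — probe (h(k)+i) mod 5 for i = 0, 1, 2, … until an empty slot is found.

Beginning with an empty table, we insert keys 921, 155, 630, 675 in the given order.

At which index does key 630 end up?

921: h=1 => slot 1
155: h=0 => slot 0
630: h=0, probe 0,1,2 => slot 2
675: h=0, probe 0,1,2,3 => slot 3
Table: [155, 921, 630, 675, -]

2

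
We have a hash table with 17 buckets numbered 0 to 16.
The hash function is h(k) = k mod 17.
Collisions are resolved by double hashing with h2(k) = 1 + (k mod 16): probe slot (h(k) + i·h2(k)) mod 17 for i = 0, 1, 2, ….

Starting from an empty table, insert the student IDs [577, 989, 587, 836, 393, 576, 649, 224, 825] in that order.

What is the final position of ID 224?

Insert 577: h=16, slot 16 empty -> index 16.
Insert 989: h=3, slot 3 empty -> index 3.
Insert 587: h=9, slot 9 empty -> index 9.
Insert 836: h=3, h2=5, slot 3 occupied -> index 8.
Insert 393: h=2, slot 2 empty -> index 2.
Insert 576: h=15, slot 15 empty -> index 15.
Insert 649: h=3, h2=10, slot 3 occupied -> index 13.
Insert 224: h=3, h2=1, slot 3 occupied -> index 4.
Insert 825: h=9, h2=10, slots 9,2 occupied -> index 12.
Table: [∅, ∅, 393, 989, 224, ∅, ∅, ∅, 836, 587, ∅, ∅, 825, 649, ∅, 576, 577]

4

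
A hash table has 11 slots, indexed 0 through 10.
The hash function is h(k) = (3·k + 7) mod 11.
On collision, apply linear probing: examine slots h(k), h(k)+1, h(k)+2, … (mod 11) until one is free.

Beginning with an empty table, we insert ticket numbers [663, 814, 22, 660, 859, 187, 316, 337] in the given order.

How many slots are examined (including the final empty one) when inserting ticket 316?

663 hashes to 5; slot 5 is free -> place at 5.
814 hashes to 7; slot 7 is free -> place at 7.
22 hashes to 7; 7 taken -> place at 8.
660 hashes to 7; 7,8 taken -> place at 9.
859 hashes to 10; slot 10 is free -> place at 10.
187 hashes to 7; 7,8,9,10 taken -> place at 0.
316 hashes to 9; 9,10,0 taken -> place at 1.
337 hashes to 6; slot 6 is free -> place at 6.
Table: [187, 316, _, _, _, 663, 337, 814, 22, 660, 859]

4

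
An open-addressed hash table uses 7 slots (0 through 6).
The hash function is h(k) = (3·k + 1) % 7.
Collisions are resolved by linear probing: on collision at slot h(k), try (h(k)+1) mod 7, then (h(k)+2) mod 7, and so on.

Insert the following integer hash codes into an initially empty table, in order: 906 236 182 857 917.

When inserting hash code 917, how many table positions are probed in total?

5

906 hashes to 3; slot 3 is free => place at 3.
236 hashes to 2; slot 2 is free => place at 2.
182 hashes to 1; slot 1 is free => place at 1.
857 hashes to 3; 3 taken => place at 4.
917 hashes to 1; 1,2,3,4 taken => place at 5.
Table: [∅, 182, 236, 906, 857, 917, ∅]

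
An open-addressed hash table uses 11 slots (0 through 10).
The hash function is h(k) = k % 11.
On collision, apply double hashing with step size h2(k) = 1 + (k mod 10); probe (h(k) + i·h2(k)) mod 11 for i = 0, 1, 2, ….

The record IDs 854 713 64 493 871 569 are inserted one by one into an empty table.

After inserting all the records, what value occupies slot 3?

64

Insert 854: h=7, slot 7 empty → index 7.
Insert 713: h=9, slot 9 empty → index 9.
Insert 64: h=9, h2=5, slot 9 occupied → index 3.
Insert 493: h=9, h2=4, slot 9 occupied → index 2.
Insert 871: h=2, h2=2, slot 2 occupied → index 4.
Insert 569: h=8, slot 8 empty → index 8.
Table: [., ., 493, 64, 871, ., ., 854, 569, 713, .]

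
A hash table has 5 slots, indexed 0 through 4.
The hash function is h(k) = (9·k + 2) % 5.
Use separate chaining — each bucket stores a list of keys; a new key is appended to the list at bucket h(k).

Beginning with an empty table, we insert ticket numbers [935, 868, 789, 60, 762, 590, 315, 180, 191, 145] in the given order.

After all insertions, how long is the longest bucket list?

6

935 -> bucket 2
868 -> bucket 4
789 -> bucket 3
60 -> bucket 2 (collision)
762 -> bucket 0
590 -> bucket 2 (collision)
315 -> bucket 2 (collision)
180 -> bucket 2 (collision)
191 -> bucket 1
145 -> bucket 2 (collision)
Final buckets:
0: 762
1: 191
2: 935 -> 60 -> 590 -> 315 -> 180 -> 145
3: 789
4: 868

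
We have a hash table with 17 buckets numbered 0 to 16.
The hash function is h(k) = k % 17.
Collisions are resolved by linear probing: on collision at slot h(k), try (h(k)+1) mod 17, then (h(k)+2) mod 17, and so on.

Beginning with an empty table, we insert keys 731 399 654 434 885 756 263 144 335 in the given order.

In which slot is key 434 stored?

10

Insert 731: h=0, slot 0 empty => index 0.
Insert 399: h=8, slot 8 empty => index 8.
Insert 654: h=8, slot 8 occupied => index 9.
Insert 434: h=9, slot 9 occupied => index 10.
Insert 885: h=1, slot 1 empty => index 1.
Insert 756: h=8, slots 8,9,10 occupied => index 11.
Insert 263: h=8, slots 8,9,10,11 occupied => index 12.
Insert 144: h=8, slots 8,9,10,11,12 occupied => index 13.
Insert 335: h=12, slots 12,13 occupied => index 14.
Table: [731, 885, —, —, —, —, —, —, 399, 654, 434, 756, 263, 144, 335, —, —]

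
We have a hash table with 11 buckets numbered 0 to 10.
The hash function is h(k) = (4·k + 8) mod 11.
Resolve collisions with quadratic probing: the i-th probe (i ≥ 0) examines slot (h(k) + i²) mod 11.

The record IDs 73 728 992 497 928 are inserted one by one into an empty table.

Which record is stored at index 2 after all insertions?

Insert 73: h=3, slot 3 empty => index 3.
Insert 728: h=5, slot 5 empty => index 5.
Insert 992: h=5, slot 5 occupied => index 6.
Insert 497: h=5, slots 5,6 occupied => index 9.
Insert 928: h=2, slot 2 empty => index 2.
Table: [∅, ∅, 928, 73, ∅, 728, 992, ∅, ∅, 497, ∅]

928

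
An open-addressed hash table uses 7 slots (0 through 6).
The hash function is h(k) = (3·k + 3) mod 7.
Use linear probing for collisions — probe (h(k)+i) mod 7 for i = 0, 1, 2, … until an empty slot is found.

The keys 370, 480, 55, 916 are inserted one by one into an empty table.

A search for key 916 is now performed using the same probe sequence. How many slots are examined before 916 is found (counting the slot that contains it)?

4

Insert 370: h=0, slot 0 empty => index 0.
Insert 480: h=1, slot 1 empty => index 1.
Insert 55: h=0, slots 0,1 occupied => index 2.
Insert 916: h=0, slots 0,1,2 occupied => index 3.
Table: [370, 480, 55, 916, ., ., .]
Lookup 916: h=0, probe 0,1,2,3 → found at 3.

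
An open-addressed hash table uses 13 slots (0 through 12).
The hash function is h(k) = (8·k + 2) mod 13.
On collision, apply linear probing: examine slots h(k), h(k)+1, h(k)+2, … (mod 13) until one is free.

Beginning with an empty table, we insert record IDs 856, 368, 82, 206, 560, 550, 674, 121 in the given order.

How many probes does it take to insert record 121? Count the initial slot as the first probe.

8

Insert 856: h=12, slot 12 empty -> index 12.
Insert 368: h=8, slot 8 empty -> index 8.
Insert 82: h=8, slot 8 occupied -> index 9.
Insert 206: h=12, slot 12 occupied -> index 0.
Insert 560: h=10, slot 10 empty -> index 10.
Insert 550: h=8, slots 8,9,10 occupied -> index 11.
Insert 674: h=12, slots 12,0 occupied -> index 1.
Insert 121: h=8, slots 8,9,10,11,12,0,1 occupied -> index 2.
Table: [206, 674, 121, _, _, _, _, _, 368, 82, 560, 550, 856]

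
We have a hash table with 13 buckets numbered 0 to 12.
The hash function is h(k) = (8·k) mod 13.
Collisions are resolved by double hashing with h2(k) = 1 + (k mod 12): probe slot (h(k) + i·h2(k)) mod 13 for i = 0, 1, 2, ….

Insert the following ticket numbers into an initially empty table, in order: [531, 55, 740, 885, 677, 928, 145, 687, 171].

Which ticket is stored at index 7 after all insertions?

171

531: h=10 → slot 10
55: h=11 → slot 11
740: h=5 → slot 5
885: h=8 → slot 8
677: h=8, h2=6, probe 8,1 → slot 1
928: h=1, h2=5, probe 1,6 → slot 6
145: h=3 → slot 3
687: h=10, h2=4, probe 10,1,5,9 → slot 9
171: h=3, h2=4, probe 3,7 → slot 7
Table: [., 677, ., 145, ., 740, 928, 171, 885, 687, 531, 55, .]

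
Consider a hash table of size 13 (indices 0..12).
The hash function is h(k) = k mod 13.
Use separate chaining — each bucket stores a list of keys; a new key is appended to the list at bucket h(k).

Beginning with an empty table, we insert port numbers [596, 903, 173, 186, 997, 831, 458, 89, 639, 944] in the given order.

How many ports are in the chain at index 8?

1

Insert 596: h=11, bucket 11 empty → new chain.
Insert 903: h=6, bucket 6 empty → new chain.
Insert 173: h=4, bucket 4 empty → new chain.
Insert 186: h=4, bucket 4 nonempty → append to chain.
Insert 997: h=9, bucket 9 empty → new chain.
Insert 831: h=12, bucket 12 empty → new chain.
Insert 458: h=3, bucket 3 empty → new chain.
Insert 89: h=11, bucket 11 nonempty → append to chain.
Insert 639: h=2, bucket 2 empty → new chain.
Insert 944: h=8, bucket 8 empty → new chain.
Final buckets:
0: _
1: _
2: 639
3: 458
4: 173 -> 186
5: _
6: 903
7: _
8: 944
9: 997
10: _
11: 596 -> 89
12: 831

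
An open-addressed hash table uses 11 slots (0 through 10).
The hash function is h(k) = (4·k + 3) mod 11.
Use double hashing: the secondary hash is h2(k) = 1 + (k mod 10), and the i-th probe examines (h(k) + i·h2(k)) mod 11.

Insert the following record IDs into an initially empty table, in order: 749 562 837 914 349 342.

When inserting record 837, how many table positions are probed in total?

749 hashes to 7; slot 7 is free -> place at 7.
562 hashes to 7, h2=3; 7 taken -> place at 10.
837 hashes to 7, h2=8; 7 taken -> place at 4.
914 hashes to 7, h2=5; 7 taken -> place at 1.
349 hashes to 2; slot 2 is free -> place at 2.
342 hashes to 7, h2=3; 7,10,2 taken -> place at 5.
Table: [_, 914, 349, _, 837, 342, _, 749, _, _, 562]

2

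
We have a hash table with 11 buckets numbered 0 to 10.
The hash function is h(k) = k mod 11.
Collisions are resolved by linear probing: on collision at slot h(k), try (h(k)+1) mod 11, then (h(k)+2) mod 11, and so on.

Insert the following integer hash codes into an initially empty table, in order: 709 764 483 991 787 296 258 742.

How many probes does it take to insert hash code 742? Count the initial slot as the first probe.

Insert 709: h=5, slot 5 empty -> index 5.
Insert 764: h=5, slot 5 occupied -> index 6.
Insert 483: h=10, slot 10 empty -> index 10.
Insert 991: h=1, slot 1 empty -> index 1.
Insert 787: h=6, slot 6 occupied -> index 7.
Insert 296: h=10, slot 10 occupied -> index 0.
Insert 258: h=5, slots 5,6,7 occupied -> index 8.
Insert 742: h=5, slots 5,6,7,8 occupied -> index 9.
Table: [296, 991, —, —, —, 709, 764, 787, 258, 742, 483]

5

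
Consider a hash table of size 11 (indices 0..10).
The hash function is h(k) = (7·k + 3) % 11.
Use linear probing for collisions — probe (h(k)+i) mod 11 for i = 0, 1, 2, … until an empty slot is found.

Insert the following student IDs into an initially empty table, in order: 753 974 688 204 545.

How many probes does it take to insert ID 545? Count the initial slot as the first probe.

4

753 hashes to 5; slot 5 is free -> place at 5.
974 hashes to 1; slot 1 is free -> place at 1.
688 hashes to 1; 1 taken -> place at 2.
204 hashes to 1; 1,2 taken -> place at 3.
545 hashes to 1; 1,2,3 taken -> place at 4.
Table: [∅, 974, 688, 204, 545, 753, ∅, ∅, ∅, ∅, ∅]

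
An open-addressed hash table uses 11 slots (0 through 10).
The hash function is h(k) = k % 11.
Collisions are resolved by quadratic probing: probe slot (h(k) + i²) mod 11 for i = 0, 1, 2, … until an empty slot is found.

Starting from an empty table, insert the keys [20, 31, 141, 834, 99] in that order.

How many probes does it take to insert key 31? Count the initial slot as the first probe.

2

20 hashes to 9; slot 9 is free -> place at 9.
31 hashes to 9; 9 taken -> place at 10.
141 hashes to 9; 9,10 taken -> place at 2.
834 hashes to 9; 9,10,2 taken -> place at 7.
99 hashes to 0; slot 0 is free -> place at 0.
Table: [99, ., 141, ., ., ., ., 834, ., 20, 31]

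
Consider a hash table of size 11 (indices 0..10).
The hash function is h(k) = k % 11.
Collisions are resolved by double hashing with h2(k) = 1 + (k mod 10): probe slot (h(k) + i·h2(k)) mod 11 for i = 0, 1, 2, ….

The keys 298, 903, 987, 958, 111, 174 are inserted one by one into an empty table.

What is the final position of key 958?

10

298: h=1 => slot 1
903: h=1, h2=4, probe 1,5 => slot 5
987: h=8 => slot 8
958: h=1, h2=9, probe 1,10 => slot 10
111: h=1, h2=2, probe 1,3 => slot 3
174: h=9 => slot 9
Table: [., 298, ., 111, ., 903, ., ., 987, 174, 958]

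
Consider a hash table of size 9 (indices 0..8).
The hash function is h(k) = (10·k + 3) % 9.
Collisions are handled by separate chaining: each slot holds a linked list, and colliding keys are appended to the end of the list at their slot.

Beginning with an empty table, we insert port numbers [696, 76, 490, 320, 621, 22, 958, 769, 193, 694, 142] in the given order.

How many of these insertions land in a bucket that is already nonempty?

696 → bucket 6
76 → bucket 7
490 → bucket 7 (collision)
320 → bucket 8
621 → bucket 3
22 → bucket 7 (collision)
958 → bucket 7 (collision)
769 → bucket 7 (collision)
193 → bucket 7 (collision)
694 → bucket 4
142 → bucket 1
Final buckets:
0: -
1: 142
2: -
3: 621
4: 694
5: -
6: 696
7: 76 -> 490 -> 22 -> 958 -> 769 -> 193
8: 320

5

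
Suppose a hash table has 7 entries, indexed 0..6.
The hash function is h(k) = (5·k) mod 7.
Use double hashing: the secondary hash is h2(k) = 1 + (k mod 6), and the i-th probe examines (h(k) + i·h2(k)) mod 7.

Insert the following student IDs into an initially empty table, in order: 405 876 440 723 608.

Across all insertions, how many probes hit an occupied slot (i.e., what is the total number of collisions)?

5

405 hashes to 2; slot 2 is free -> place at 2.
876 hashes to 5; slot 5 is free -> place at 5.
440 hashes to 2, h2=3; 2,5 taken -> place at 1.
723 hashes to 3; slot 3 is free -> place at 3.
608 hashes to 2, h2=3; 2,5,1 taken -> place at 4.
Table: [-, 440, 405, 723, 608, 876, -]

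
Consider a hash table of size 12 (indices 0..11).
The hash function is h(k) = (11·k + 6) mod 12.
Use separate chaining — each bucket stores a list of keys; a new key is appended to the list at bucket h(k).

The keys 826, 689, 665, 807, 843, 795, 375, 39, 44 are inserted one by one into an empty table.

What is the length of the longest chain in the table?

5

826 -> bucket 8
689 -> bucket 1
665 -> bucket 1 (collision)
807 -> bucket 3
843 -> bucket 3 (collision)
795 -> bucket 3 (collision)
375 -> bucket 3 (collision)
39 -> bucket 3 (collision)
44 -> bucket 10
Final buckets:
0: ∅
1: 689 -> 665
2: ∅
3: 807 -> 843 -> 795 -> 375 -> 39
4: ∅
5: ∅
6: ∅
7: ∅
8: 826
9: ∅
10: 44
11: ∅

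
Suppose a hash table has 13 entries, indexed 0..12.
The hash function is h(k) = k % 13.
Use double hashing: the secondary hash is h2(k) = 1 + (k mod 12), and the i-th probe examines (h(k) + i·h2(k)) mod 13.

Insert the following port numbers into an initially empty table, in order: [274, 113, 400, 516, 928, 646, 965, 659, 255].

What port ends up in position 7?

646

274 hashes to 1; slot 1 is free -> place at 1.
113 hashes to 9; slot 9 is free -> place at 9.
400 hashes to 10; slot 10 is free -> place at 10.
516 hashes to 9, h2=1; 9,10 taken -> place at 11.
928 hashes to 5; slot 5 is free -> place at 5.
646 hashes to 9, h2=11; 9 taken -> place at 7.
965 hashes to 3; slot 3 is free -> place at 3.
659 hashes to 9, h2=12; 9 taken -> place at 8.
255 hashes to 8, h2=4; 8 taken -> place at 12.
Table: [_, 274, _, 965, _, 928, _, 646, 659, 113, 400, 516, 255]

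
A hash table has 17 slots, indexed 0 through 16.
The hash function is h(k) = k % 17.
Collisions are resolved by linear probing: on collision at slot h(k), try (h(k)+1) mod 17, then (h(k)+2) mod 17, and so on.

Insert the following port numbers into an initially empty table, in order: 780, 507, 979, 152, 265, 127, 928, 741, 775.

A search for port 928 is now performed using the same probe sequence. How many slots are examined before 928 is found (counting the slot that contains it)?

Insert 780: h=15, slot 15 empty => index 15.
Insert 507: h=14, slot 14 empty => index 14.
Insert 979: h=10, slot 10 empty => index 10.
Insert 152: h=16, slot 16 empty => index 16.
Insert 265: h=10, slot 10 occupied => index 11.
Insert 127: h=8, slot 8 empty => index 8.
Insert 928: h=10, slots 10,11 occupied => index 12.
Insert 741: h=10, slots 10,11,12 occupied => index 13.
Insert 775: h=10, slots 10,11,12,13,14,15,16 occupied => index 0.
Table: [775, _, _, _, _, _, _, _, 127, _, 979, 265, 928, 741, 507, 780, 152]
Lookup 928: h=10, probe 10,11,12 → found at 12.

3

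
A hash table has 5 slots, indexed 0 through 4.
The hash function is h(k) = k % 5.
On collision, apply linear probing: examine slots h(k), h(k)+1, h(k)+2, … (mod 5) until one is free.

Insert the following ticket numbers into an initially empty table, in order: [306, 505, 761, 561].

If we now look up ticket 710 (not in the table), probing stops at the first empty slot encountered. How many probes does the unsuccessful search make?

5

Insert 306: h=1, slot 1 empty → index 1.
Insert 505: h=0, slot 0 empty → index 0.
Insert 761: h=1, slot 1 occupied → index 2.
Insert 561: h=1, slots 1,2 occupied → index 3.
Table: [505, 306, 761, 561, —]
Lookup 710: h=0, probe 0,1,2,3,4 → slot 4 empty, not found.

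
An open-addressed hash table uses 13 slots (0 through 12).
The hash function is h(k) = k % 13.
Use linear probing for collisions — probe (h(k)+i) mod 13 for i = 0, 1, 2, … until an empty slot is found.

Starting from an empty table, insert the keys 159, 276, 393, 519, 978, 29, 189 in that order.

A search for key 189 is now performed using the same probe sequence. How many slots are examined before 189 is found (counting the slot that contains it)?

2

159 hashes to 3; slot 3 is free -> place at 3.
276 hashes to 3; 3 taken -> place at 4.
393 hashes to 3; 3,4 taken -> place at 5.
519 hashes to 12; slot 12 is free -> place at 12.
978 hashes to 3; 3,4,5 taken -> place at 6.
29 hashes to 3; 3,4,5,6 taken -> place at 7.
189 hashes to 7; 7 taken -> place at 8.
Table: [∅, ∅, ∅, 159, 276, 393, 978, 29, 189, ∅, ∅, ∅, 519]
Lookup 189: h=7, probe 7,8 → found at 8.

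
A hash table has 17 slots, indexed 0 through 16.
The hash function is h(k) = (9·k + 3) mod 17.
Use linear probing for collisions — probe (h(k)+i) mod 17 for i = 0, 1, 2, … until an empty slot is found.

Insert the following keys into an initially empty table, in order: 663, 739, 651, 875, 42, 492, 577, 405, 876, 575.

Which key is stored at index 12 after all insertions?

577

663 hashes to 3; slot 3 is free => place at 3.
739 hashes to 7; slot 7 is free => place at 7.
651 hashes to 14; slot 14 is free => place at 14.
875 hashes to 7; 7 taken => place at 8.
42 hashes to 7; 7,8 taken => place at 9.
492 hashes to 11; slot 11 is free => place at 11.
577 hashes to 11; 11 taken => place at 12.
405 hashes to 10; slot 10 is free => place at 10.
876 hashes to 16; slot 16 is free => place at 16.
575 hashes to 10; 10,11,12 taken => place at 13.
Table: [_, _, _, 663, _, _, _, 739, 875, 42, 405, 492, 577, 575, 651, _, 876]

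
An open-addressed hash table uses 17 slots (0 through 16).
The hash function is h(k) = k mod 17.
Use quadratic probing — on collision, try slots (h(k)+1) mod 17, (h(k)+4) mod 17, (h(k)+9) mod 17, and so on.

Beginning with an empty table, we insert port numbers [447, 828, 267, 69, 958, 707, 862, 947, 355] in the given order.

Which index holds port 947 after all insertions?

447: h=5 -> slot 5
828: h=12 -> slot 12
267: h=12, probe 12,13 -> slot 13
69: h=1 -> slot 1
958: h=6 -> slot 6
707: h=10 -> slot 10
862: h=12, probe 12,13,16 -> slot 16
947: h=12, probe 12,13,16,4 -> slot 4
355: h=15 -> slot 15
Table: [_, 69, _, _, 947, 447, 958, _, _, _, 707, _, 828, 267, _, 355, 862]

4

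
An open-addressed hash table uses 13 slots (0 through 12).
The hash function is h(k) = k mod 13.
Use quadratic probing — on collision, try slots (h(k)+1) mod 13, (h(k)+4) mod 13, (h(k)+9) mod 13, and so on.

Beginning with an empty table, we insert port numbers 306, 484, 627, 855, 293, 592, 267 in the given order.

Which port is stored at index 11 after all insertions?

592

Insert 306: h=7, slot 7 empty -> index 7.
Insert 484: h=3, slot 3 empty -> index 3.
Insert 627: h=3, slot 3 occupied -> index 4.
Insert 855: h=10, slot 10 empty -> index 10.
Insert 293: h=7, slot 7 occupied -> index 8.
Insert 592: h=7, slots 7,8 occupied -> index 11.
Insert 267: h=7, slots 7,8,11,3,10 occupied -> index 6.
Table: [∅, ∅, ∅, 484, 627, ∅, 267, 306, 293, ∅, 855, 592, ∅]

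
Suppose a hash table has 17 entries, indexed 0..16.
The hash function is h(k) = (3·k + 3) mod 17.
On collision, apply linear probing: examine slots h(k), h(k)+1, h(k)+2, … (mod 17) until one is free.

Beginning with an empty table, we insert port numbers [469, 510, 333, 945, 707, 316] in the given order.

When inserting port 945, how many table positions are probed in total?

469 hashes to 16; slot 16 is free => place at 16.
510 hashes to 3; slot 3 is free => place at 3.
333 hashes to 16; 16 taken => place at 0.
945 hashes to 16; 16,0 taken => place at 1.
707 hashes to 16; 16,0,1 taken => place at 2.
316 hashes to 16; 16,0,1,2,3 taken => place at 4.
Table: [333, 945, 707, 510, 316, —, —, —, —, —, —, —, —, —, —, —, 469]

3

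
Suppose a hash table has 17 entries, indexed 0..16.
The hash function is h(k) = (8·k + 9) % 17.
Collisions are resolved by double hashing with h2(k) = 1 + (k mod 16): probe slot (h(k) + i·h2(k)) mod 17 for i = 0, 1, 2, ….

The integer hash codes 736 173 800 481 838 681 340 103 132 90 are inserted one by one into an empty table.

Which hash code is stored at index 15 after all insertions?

736

Insert 736: h=15, slot 15 empty => index 15.
Insert 173: h=16, slot 16 empty => index 16.
Insert 800: h=0, slot 0 empty => index 0.
Insert 481: h=15, h2=2, slots 15,0 occupied => index 2.
Insert 838: h=15, h2=7, slot 15 occupied => index 5.
Insert 681: h=0, h2=10, slot 0 occupied => index 10.
Insert 340: h=9, slot 9 empty => index 9.
Insert 103: h=0, h2=8, slot 0 occupied => index 8.
Insert 132: h=11, slot 11 empty => index 11.
Insert 90: h=15, h2=11, slots 15,9 occupied => index 3.
Table: [800, —, 481, 90, —, 838, —, —, 103, 340, 681, 132, —, —, —, 736, 173]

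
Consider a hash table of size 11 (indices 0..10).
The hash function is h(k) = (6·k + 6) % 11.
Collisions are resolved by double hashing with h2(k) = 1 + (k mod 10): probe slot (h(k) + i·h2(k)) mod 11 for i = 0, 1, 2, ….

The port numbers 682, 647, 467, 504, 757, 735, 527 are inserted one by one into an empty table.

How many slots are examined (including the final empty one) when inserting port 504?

Insert 682: h=6, slot 6 empty → index 6.
Insert 647: h=5, slot 5 empty → index 5.
Insert 467: h=3, slot 3 empty → index 3.
Insert 504: h=5, h2=5, slot 5 occupied → index 10.
Insert 757: h=5, h2=8, slot 5 occupied → index 2.
Insert 735: h=5, h2=6, slot 5 occupied → index 0.
Insert 527: h=0, h2=8, slot 0 occupied → index 8.
Table: [735, —, 757, 467, —, 647, 682, —, 527, —, 504]

2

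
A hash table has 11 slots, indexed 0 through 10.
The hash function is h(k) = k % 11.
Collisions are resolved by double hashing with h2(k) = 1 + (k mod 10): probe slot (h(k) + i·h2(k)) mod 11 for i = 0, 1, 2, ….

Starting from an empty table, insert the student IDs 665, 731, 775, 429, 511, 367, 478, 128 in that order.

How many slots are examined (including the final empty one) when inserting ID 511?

3

665: h=5 → slot 5
731: h=5, h2=2, probe 5,7 → slot 7
775: h=5, h2=6, probe 5,0 → slot 0
429: h=0, h2=10, probe 0,10 → slot 10
511: h=5, h2=2, probe 5,7,9 → slot 9
367: h=4 → slot 4
478: h=5, h2=9, probe 5,3 → slot 3
128: h=7, h2=9, probe 7,5,3,1 → slot 1
Table: [775, 128, ∅, 478, 367, 665, ∅, 731, ∅, 511, 429]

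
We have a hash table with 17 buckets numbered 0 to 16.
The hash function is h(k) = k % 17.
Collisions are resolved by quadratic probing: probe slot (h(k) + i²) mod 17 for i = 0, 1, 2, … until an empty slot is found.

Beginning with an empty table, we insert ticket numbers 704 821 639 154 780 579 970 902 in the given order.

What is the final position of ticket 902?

9

704 hashes to 7; slot 7 is free -> place at 7.
821 hashes to 5; slot 5 is free -> place at 5.
639 hashes to 10; slot 10 is free -> place at 10.
154 hashes to 1; slot 1 is free -> place at 1.
780 hashes to 15; slot 15 is free -> place at 15.
579 hashes to 1; 1 taken -> place at 2.
970 hashes to 1; 1,2,5,10 taken -> place at 0.
902 hashes to 1; 1,2,5,10,0 taken -> place at 9.
Table: [970, 154, 579, ., ., 821, ., 704, ., 902, 639, ., ., ., ., 780, .]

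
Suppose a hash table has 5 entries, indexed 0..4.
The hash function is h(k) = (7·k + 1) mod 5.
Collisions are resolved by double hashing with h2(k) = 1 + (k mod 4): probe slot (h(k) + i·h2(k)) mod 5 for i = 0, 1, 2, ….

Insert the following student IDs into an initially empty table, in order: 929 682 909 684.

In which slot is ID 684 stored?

Insert 929: h=4, slot 4 empty => index 4.
Insert 682: h=0, slot 0 empty => index 0.
Insert 909: h=4, h2=2, slot 4 occupied => index 1.
Insert 684: h=4, h2=1, slots 4,0,1 occupied => index 2.
Table: [682, 909, 684, ., 929]

2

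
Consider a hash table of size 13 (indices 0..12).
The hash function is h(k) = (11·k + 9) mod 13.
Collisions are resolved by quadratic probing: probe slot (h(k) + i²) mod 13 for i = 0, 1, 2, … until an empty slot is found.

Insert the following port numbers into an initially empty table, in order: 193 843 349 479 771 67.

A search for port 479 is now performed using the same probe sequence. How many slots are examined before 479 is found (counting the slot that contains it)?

4

193: h=0 → slot 0
843: h=0, probe 0,1 → slot 1
349: h=0, probe 0,1,4 → slot 4
479: h=0, probe 0,1,4,9 → slot 9
771: h=1, probe 1,2 → slot 2
67: h=5 → slot 5
Table: [193, 843, 771, _, 349, 67, _, _, _, 479, _, _, _]
Lookup 479: h=0, probe 0,1,4,9 → found at 9.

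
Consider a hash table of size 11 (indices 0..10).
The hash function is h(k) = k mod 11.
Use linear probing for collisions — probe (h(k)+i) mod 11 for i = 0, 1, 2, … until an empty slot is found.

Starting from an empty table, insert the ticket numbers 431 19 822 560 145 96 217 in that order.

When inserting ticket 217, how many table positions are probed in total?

431: h=2 => slot 2
19: h=8 => slot 8
822: h=8, probe 8,9 => slot 9
560: h=10 => slot 10
145: h=2, probe 2,3 => slot 3
96: h=8, probe 8,9,10,0 => slot 0
217: h=8, probe 8,9,10,0,1 => slot 1
Table: [96, 217, 431, 145, ∅, ∅, ∅, ∅, 19, 822, 560]

5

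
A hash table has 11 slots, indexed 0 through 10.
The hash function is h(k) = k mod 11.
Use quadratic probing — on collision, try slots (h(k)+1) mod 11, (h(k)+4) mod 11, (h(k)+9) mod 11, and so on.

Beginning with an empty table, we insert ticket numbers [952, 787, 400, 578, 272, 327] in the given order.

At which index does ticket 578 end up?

952 hashes to 6; slot 6 is free → place at 6.
787 hashes to 6; 6 taken → place at 7.
400 hashes to 4; slot 4 is free → place at 4.
578 hashes to 6; 6,7 taken → place at 10.
272 hashes to 8; slot 8 is free → place at 8.
327 hashes to 8; 8 taken → place at 9.
Table: [—, —, —, —, 400, —, 952, 787, 272, 327, 578]

10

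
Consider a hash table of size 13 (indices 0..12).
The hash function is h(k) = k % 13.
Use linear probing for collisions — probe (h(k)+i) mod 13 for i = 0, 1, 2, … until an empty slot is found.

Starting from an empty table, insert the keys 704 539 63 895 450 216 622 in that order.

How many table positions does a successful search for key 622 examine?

3

Insert 704: h=2, slot 2 empty => index 2.
Insert 539: h=6, slot 6 empty => index 6.
Insert 63: h=11, slot 11 empty => index 11.
Insert 895: h=11, slot 11 occupied => index 12.
Insert 450: h=8, slot 8 empty => index 8.
Insert 216: h=8, slot 8 occupied => index 9.
Insert 622: h=11, slots 11,12 occupied => index 0.
Table: [622, -, 704, -, -, -, 539, -, 450, 216, -, 63, 895]
Lookup 622: h=11, probe 11,12,0 → found at 0.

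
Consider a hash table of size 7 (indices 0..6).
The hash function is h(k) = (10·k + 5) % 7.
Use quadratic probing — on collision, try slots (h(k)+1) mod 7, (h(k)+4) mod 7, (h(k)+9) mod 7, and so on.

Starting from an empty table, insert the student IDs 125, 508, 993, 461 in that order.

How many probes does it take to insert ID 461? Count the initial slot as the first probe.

125 hashes to 2; slot 2 is free => place at 2.
508 hashes to 3; slot 3 is free => place at 3.
993 hashes to 2; 2,3 taken => place at 6.
461 hashes to 2; 2,3,6 taken => place at 4.
Table: [—, —, 125, 508, 461, —, 993]

4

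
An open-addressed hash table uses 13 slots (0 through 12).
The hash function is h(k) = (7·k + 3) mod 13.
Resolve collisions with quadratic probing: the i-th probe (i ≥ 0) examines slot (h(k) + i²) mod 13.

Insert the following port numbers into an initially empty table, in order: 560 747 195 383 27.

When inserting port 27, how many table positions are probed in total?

2

560 hashes to 10; slot 10 is free -> place at 10.
747 hashes to 6; slot 6 is free -> place at 6.
195 hashes to 3; slot 3 is free -> place at 3.
383 hashes to 6; 6 taken -> place at 7.
27 hashes to 10; 10 taken -> place at 11.
Table: [., ., ., 195, ., ., 747, 383, ., ., 560, 27, .]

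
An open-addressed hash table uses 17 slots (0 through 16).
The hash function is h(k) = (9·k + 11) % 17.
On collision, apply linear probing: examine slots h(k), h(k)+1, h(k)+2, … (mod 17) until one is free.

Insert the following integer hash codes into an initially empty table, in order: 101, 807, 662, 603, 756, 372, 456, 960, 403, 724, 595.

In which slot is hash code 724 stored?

Insert 101: h=2, slot 2 empty -> index 2.
Insert 807: h=15, slot 15 empty -> index 15.
Insert 662: h=2, slot 2 occupied -> index 3.
Insert 603: h=15, slot 15 occupied -> index 16.
Insert 756: h=15, slots 15,16 occupied -> index 0.
Insert 372: h=10, slot 10 empty -> index 10.
Insert 456: h=1, slot 1 empty -> index 1.
Insert 960: h=15, slots 15,16,0,1,2,3 occupied -> index 4.
Insert 403: h=0, slots 0,1,2,3,4 occupied -> index 5.
Insert 724: h=16, slots 16,0,1,2,3,4,5 occupied -> index 6.
Insert 595: h=11, slot 11 empty -> index 11.
Table: [756, 456, 101, 662, 960, 403, 724, —, —, —, 372, 595, —, —, —, 807, 603]

6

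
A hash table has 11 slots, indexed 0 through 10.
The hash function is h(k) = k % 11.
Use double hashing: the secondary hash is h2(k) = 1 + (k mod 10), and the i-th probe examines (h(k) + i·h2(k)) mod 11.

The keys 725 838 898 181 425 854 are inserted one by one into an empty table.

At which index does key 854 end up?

1

Insert 725: h=10, slot 10 empty → index 10.
Insert 838: h=2, slot 2 empty → index 2.
Insert 898: h=7, slot 7 empty → index 7.
Insert 181: h=5, slot 5 empty → index 5.
Insert 425: h=7, h2=6, slots 7,2 occupied → index 8.
Insert 854: h=7, h2=5, slot 7 occupied → index 1.
Table: [∅, 854, 838, ∅, ∅, 181, ∅, 898, 425, ∅, 725]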